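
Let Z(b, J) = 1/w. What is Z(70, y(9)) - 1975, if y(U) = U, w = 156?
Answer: -308099/156 ≈ -1975.0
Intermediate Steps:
Z(b, J) = 1/156
Z(70, y(9)) - 1975 = 1/156 - 1975 = -308099/156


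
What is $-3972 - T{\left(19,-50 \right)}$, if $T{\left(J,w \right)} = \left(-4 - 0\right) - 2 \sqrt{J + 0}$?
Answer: $-3968 + 2 \sqrt{19} \approx -3959.3$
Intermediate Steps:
$T{\left(J,w \right)} = -4 - 2 \sqrt{J}$ ($T{\left(J,w \right)} = \left(-4 + 0\right) - 2 \sqrt{J} = -4 - 2 \sqrt{J}$)
$-3972 - T{\left(19,-50 \right)} = -3972 - \left(-4 - 2 \sqrt{19}\right) = -3972 + \left(4 + 2 \sqrt{19}\right) = -3968 + 2 \sqrt{19}$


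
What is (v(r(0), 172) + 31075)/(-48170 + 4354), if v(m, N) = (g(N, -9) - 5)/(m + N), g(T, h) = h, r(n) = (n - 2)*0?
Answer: -2672443/3768176 ≈ -0.70921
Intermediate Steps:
r(n) = 0 (r(n) = (-2 + n)*0 = 0)
v(m, N) = -14/(N + m) (v(m, N) = (-9 - 5)/(m + N) = -14/(N + m))
(v(r(0), 172) + 31075)/(-48170 + 4354) = (-14/(172 + 0) + 31075)/(-48170 + 4354) = (-14/172 + 31075)/(-43816) = (-14*1/172 + 31075)*(-1/43816) = (-7/86 + 31075)*(-1/43816) = (2672443/86)*(-1/43816) = -2672443/3768176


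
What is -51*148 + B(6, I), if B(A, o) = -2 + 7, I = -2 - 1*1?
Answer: -7543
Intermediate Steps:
I = -3 (I = -2 - 1 = -3)
B(A, o) = 5
-51*148 + B(6, I) = -51*148 + 5 = -7548 + 5 = -7543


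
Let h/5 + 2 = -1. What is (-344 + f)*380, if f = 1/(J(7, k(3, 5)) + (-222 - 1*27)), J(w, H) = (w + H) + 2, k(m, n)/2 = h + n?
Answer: -1699379/13 ≈ -1.3072e+5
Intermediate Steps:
h = -15 (h = -10 + 5*(-1) = -10 - 5 = -15)
k(m, n) = -30 + 2*n (k(m, n) = 2*(-15 + n) = -30 + 2*n)
J(w, H) = 2 + H + w (J(w, H) = (H + w) + 2 = 2 + H + w)
f = -1/260 (f = 1/((2 + (-30 + 2*5) + 7) + (-222 - 1*27)) = 1/((2 + (-30 + 10) + 7) + (-222 - 27)) = 1/((2 - 20 + 7) - 249) = 1/(-11 - 249) = 1/(-260) = -1/260 ≈ -0.0038462)
(-344 + f)*380 = (-344 - 1/260)*380 = -89441/260*380 = -1699379/13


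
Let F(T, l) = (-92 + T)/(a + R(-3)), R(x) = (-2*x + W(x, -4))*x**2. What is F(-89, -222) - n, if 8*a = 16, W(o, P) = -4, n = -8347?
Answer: 166759/20 ≈ 8338.0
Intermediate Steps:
a = 2 (a = (1/8)*16 = 2)
R(x) = x**2*(-4 - 2*x) (R(x) = (-2*x - 4)*x**2 = (-4 - 2*x)*x**2 = x**2*(-4 - 2*x))
F(T, l) = -23/5 + T/20 (F(T, l) = (-92 + T)/(2 + 2*(-3)**2*(-2 - 1*(-3))) = (-92 + T)/(2 + 2*9*(-2 + 3)) = (-92 + T)/(2 + 2*9*1) = (-92 + T)/(2 + 18) = (-92 + T)/20 = (-92 + T)*(1/20) = -23/5 + T/20)
F(-89, -222) - n = (-23/5 + (1/20)*(-89)) - 1*(-8347) = (-23/5 - 89/20) + 8347 = -181/20 + 8347 = 166759/20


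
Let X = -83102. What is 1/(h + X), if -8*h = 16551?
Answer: -8/681367 ≈ -1.1741e-5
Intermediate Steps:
h = -16551/8 (h = -1/8*16551 = -16551/8 ≈ -2068.9)
1/(h + X) = 1/(-16551/8 - 83102) = 1/(-681367/8) = -8/681367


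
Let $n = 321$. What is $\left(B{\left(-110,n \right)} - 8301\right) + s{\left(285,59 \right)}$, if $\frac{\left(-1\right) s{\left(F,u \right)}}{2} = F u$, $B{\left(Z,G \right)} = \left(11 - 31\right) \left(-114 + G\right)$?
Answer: $-46071$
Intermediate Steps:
$B{\left(Z,G \right)} = 2280 - 20 G$ ($B{\left(Z,G \right)} = - 20 \left(-114 + G\right) = 2280 - 20 G$)
$s{\left(F,u \right)} = - 2 F u$
$\left(B{\left(-110,n \right)} - 8301\right) + s{\left(285,59 \right)} = \left(\left(2280 - 6420\right) - 8301\right) - 570 \cdot 59 = \left(\left(2280 - 6420\right) - 8301\right) - 33630 = \left(-4140 - 8301\right) - 33630 = -12441 - 33630 = -46071$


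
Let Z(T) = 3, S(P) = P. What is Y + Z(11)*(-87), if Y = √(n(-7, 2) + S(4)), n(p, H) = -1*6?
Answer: -261 + I*√2 ≈ -261.0 + 1.4142*I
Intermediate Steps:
n(p, H) = -6
Y = I*√2 (Y = √(-6 + 4) = √(-2) = I*√2 ≈ 1.4142*I)
Y + Z(11)*(-87) = I*√2 + 3*(-87) = I*√2 - 261 = -261 + I*√2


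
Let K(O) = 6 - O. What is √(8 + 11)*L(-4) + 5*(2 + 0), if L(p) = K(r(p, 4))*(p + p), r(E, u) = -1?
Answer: 10 - 56*√19 ≈ -234.10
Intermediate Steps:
L(p) = 14*p (L(p) = (6 - 1*(-1))*(p + p) = (6 + 1)*(2*p) = 7*(2*p) = 14*p)
√(8 + 11)*L(-4) + 5*(2 + 0) = √(8 + 11)*(14*(-4)) + 5*(2 + 0) = √19*(-56) + 5*2 = -56*√19 + 10 = 10 - 56*√19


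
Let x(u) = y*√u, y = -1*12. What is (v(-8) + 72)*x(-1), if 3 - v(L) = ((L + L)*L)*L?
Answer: -13188*I ≈ -13188.0*I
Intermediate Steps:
y = -12
x(u) = -12*√u
v(L) = 3 - 2*L³ (v(L) = 3 - (L + L)*L*L = 3 - (2*L)*L*L = 3 - 2*L²*L = 3 - 2*L³)
(v(-8) + 72)*x(-1) = ((3 - 2*(-8)³) + 72)*(-12*I) = ((3 - 2*(-512)) + 72)*(-12*I) = ((3 + 1024) + 72)*(-12*I) = (1027 + 72)*(-12*I) = 1099*(-12*I) = -13188*I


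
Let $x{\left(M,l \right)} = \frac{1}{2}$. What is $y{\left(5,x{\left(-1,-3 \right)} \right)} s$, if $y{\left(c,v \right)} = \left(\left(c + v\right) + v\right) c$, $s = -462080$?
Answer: $-13862400$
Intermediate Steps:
$x{\left(M,l \right)} = \frac{1}{2}$
$y{\left(c,v \right)} = c \left(c + 2 v\right)$ ($y{\left(c,v \right)} = \left(c + 2 v\right) c = c \left(c + 2 v\right)$)
$y{\left(5,x{\left(-1,-3 \right)} \right)} s = 5 \left(5 + 2 \cdot \frac{1}{2}\right) \left(-462080\right) = 5 \left(5 + 1\right) \left(-462080\right) = 5 \cdot 6 \left(-462080\right) = 30 \left(-462080\right) = -13862400$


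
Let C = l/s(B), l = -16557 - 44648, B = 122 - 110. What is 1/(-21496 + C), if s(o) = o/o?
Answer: -1/82701 ≈ -1.2092e-5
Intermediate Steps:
B = 12
l = -61205
s(o) = 1
C = -61205 (C = -61205/1 = -61205*1 = -61205)
1/(-21496 + C) = 1/(-21496 - 61205) = 1/(-82701) = -1/82701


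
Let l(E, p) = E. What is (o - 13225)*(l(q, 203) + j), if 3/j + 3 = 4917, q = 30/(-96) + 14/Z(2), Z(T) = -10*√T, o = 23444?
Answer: -41765053/13104 - 71533*√2/10 ≈ -13304.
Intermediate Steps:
q = -5/16 - 7*√2/10 (q = 30/(-96) + 14/((-10*√2)) = 30*(-1/96) + 14*(-√2/20) = -5/16 - 7*√2/10 ≈ -1.3025)
j = 1/1638 (j = 3/(-3 + 4917) = 3/4914 = 3*(1/4914) = 1/1638 ≈ 0.00061050)
(o - 13225)*(l(q, 203) + j) = (23444 - 13225)*((-5/16 - 7*√2/10) + 1/1638) = 10219*(-4087/13104 - 7*√2/10) = -41765053/13104 - 71533*√2/10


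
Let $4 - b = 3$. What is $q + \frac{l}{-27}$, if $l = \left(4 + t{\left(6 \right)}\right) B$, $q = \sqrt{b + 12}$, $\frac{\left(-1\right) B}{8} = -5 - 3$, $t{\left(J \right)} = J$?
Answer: $- \frac{640}{27} + \sqrt{13} \approx -20.098$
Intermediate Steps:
$b = 1$ ($b = 4 - 3 = 1$)
$B = 64$ ($B = - 8 \left(-5 - 3\right) = \left(-8\right) \left(-8\right) = 64$)
$q = \sqrt{13}$ ($q = \sqrt{1 + 12} = \sqrt{13} \approx 3.6056$)
$l = 640$ ($l = \left(4 + 6\right) 64 = 10 \cdot 64 = 640$)
$q + \frac{l}{-27} = \sqrt{13} + \frac{640}{-27} = \sqrt{13} + 640 \left(- \frac{1}{27}\right) = \sqrt{13} - \frac{640}{27} = - \frac{640}{27} + \sqrt{13}$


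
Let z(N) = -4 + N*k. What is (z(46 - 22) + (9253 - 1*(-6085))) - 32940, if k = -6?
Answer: -17750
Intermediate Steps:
z(N) = -4 - 6*N (z(N) = -4 + N*(-6) = -4 - 6*N)
(z(46 - 22) + (9253 - 1*(-6085))) - 32940 = ((-4 - 6*(46 - 22)) + (9253 - 1*(-6085))) - 32940 = ((-4 - 6*24) + (9253 + 6085)) - 32940 = ((-4 - 144) + 15338) - 32940 = (-148 + 15338) - 32940 = 15190 - 32940 = -17750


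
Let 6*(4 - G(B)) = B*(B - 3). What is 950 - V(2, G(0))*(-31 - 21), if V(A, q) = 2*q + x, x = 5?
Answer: 1626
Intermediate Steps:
G(B) = 4 - B*(-3 + B)/6 (G(B) = 4 - B*(B - 3)/6 = 4 - B*(-3 + B)/6)
V(A, q) = 5 + 2*q (V(A, q) = 2*q + 5 = 5 + 2*q)
950 - V(2, G(0))*(-31 - 21) = 950 - (5 + 2*(4 + (½)*0 - ⅙*0²))*(-31 - 21) = 950 - (5 + 2*(4 + 0 - ⅙*0))*(-52) = 950 - (5 + 2*(4 + 0 + 0))*(-52) = 950 - (5 + 2*4)*(-52) = 950 - (5 + 8)*(-52) = 950 - 13*(-52) = 950 - 1*(-676) = 950 + 676 = 1626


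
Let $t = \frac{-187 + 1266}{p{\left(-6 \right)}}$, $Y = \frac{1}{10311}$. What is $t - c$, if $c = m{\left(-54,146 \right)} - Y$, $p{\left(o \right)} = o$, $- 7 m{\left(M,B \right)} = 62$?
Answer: $- \frac{3525869}{20622} \approx -170.98$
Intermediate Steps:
$Y = \frac{1}{10311} \approx 9.6984 \cdot 10^{-5}$
$m{\left(M,B \right)} = - \frac{62}{7}$ ($m{\left(M,B \right)} = \left(- \frac{1}{7}\right) 62 = - \frac{62}{7}$)
$c = - \frac{91327}{10311}$ ($c = - \frac{62}{7} - \frac{1}{10311} = - \frac{91327}{10311} \approx -8.8572$)
$t = - \frac{1079}{6}$ ($t = \frac{-187 + 1266}{-6} = 1079 \left(- \frac{1}{6}\right) = - \frac{1079}{6} \approx -179.83$)
$t - c = - \frac{1079}{6} - - \frac{91327}{10311} = - \frac{1079}{6} + \frac{91327}{10311} = - \frac{3525869}{20622}$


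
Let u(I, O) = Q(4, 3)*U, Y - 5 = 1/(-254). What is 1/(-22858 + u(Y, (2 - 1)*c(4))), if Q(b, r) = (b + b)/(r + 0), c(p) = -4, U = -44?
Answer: -3/68926 ≈ -4.3525e-5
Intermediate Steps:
Y = 1269/254 (Y = 5 + 1/(-254) = 5 - 1/254 = 1269/254 ≈ 4.9961)
Q(b, r) = 2*b/r (Q(b, r) = (2*b)/r = 2*b/r)
u(I, O) = -352/3 (u(I, O) = (2*4/3)*(-44) = (2*4*(⅓))*(-44) = (8/3)*(-44) = -352/3)
1/(-22858 + u(Y, (2 - 1)*c(4))) = 1/(-22858 - 352/3) = 1/(-68926/3) = -3/68926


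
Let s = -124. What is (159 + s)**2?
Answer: 1225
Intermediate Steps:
(159 + s)**2 = (159 - 124)**2 = 35**2 = 1225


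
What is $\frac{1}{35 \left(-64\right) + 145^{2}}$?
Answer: $\frac{1}{18785} \approx 5.3234 \cdot 10^{-5}$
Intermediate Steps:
$\frac{1}{35 \left(-64\right) + 145^{2}} = \frac{1}{-2240 + 21025} = \frac{1}{18785}$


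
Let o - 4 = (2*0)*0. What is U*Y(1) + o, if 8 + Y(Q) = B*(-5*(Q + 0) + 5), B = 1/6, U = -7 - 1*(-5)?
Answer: 20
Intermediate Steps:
o = 4 (o = 4 + (2*0)*0 = 4 + 0*0 = 4 + 0 = 4)
U = -2 (U = -7 + 5 = -2)
B = 1/6 ≈ 0.16667
Y(Q) = -43/6 - 5*Q/6 (Y(Q) = -8 + (-5*(Q + 0) + 5)/6 = -8 + (-5*Q + 5)/6 = -8 + (5 - 5*Q)/6 = -8 + (5/6 - 5*Q/6) = -43/6 - 5*Q/6)
U*Y(1) + o = -2*(-43/6 - 5/6*1) + 4 = -2*(-43/6 - 5/6) + 4 = -2*(-8) + 4 = 16 + 4 = 20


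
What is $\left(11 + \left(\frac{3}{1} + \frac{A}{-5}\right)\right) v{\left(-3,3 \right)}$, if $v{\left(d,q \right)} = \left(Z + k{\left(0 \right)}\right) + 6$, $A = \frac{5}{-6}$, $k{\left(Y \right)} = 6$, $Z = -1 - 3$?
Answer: $\frac{340}{3} \approx 113.33$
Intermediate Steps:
$Z = -4$ ($Z = -1 - 3 = -4$)
$A = - \frac{5}{6}$ ($A = 5 \left(- \frac{1}{6}\right) = - \frac{5}{6} \approx -0.83333$)
$v{\left(d,q \right)} = 8$ ($v{\left(d,q \right)} = \left(-4 + 6\right) + 6 = 2 + 6 = 8$)
$\left(11 + \left(\frac{3}{1} + \frac{A}{-5}\right)\right) v{\left(-3,3 \right)} = \left(11 + \left(\frac{3}{1} - \frac{5}{6 \left(-5\right)}\right)\right) 8 = \left(11 + \left(3 \cdot 1 - - \frac{1}{6}\right)\right) 8 = \left(11 + \left(3 + \frac{1}{6}\right)\right) 8 = \left(11 + \frac{19}{6}\right) 8 = \frac{85}{6} \cdot 8 = \frac{340}{3}$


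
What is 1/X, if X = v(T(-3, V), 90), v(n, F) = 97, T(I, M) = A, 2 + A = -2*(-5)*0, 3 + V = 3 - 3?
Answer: 1/97 ≈ 0.010309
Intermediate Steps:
V = -3 (V = -3 + (3 - 3) = -3 + 0 = -3)
A = -2 (A = -2 - 2*(-5)*0 = -2 + 10*0 = -2 + 0 = -2)
T(I, M) = -2
X = 97
1/X = 1/97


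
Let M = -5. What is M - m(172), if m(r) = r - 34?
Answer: -143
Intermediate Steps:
m(r) = -34 + r
M - m(172) = -5 - (-34 + 172) = -5 - 1*138 = -5 - 138 = -143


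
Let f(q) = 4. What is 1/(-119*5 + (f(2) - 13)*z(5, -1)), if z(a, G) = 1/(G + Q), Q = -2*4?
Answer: -1/594 ≈ -0.0016835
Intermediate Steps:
Q = -8
z(a, G) = 1/(-8 + G) (z(a, G) = 1/(G - 8) = 1/(-8 + G))
1/(-119*5 + (f(2) - 13)*z(5, -1)) = 1/(-119*5 + (4 - 13)/(-8 - 1)) = 1/(-595 - 9/(-9)) = 1/(-595 - 9*(-⅑)) = 1/(-595 + 1) = 1/(-594) = -1/594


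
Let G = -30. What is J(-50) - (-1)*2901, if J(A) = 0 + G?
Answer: 2871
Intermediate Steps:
J(A) = -30 (J(A) = 0 - 30 = -30)
J(-50) - (-1)*2901 = -30 - (-1)*2901 = -30 - 1*(-2901) = -30 + 2901 = 2871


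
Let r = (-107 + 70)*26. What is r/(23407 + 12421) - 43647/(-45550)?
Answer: 14615054/15691975 ≈ 0.93137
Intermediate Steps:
r = -962 (r = -37*26 = -962)
r/(23407 + 12421) - 43647/(-45550) = -962/(23407 + 12421) - 43647/(-45550) = -962/35828 - 43647*(-1/45550) = -962*1/35828 + 43647/45550 = -37/1378 + 43647/45550 = 14615054/15691975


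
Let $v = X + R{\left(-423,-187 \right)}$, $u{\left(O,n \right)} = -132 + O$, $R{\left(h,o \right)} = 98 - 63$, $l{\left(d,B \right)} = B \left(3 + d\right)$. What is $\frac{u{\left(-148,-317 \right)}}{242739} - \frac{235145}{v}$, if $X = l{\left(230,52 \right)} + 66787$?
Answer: $- \frac{8157280685}{2737333026} \approx -2.98$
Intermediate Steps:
$R{\left(h,o \right)} = 35$
$X = 78903$ ($X = 52 \left(3 + 230\right) + 66787 = 52 \cdot 233 + 66787 = 12116 + 66787 = 78903$)
$v = 78938$ ($v = 78903 + 35 = 78938$)
$\frac{u{\left(-148,-317 \right)}}{242739} - \frac{235145}{v} = \frac{-132 - 148}{242739} - \frac{235145}{78938} = \left(-280\right) \frac{1}{242739} - \frac{235145}{78938} = - \frac{40}{34677} - \frac{235145}{78938} = - \frac{8157280685}{2737333026}$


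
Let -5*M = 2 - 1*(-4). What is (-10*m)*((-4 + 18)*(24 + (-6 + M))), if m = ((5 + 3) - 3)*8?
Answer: -94080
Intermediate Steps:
M = -6/5 (M = -(2 - 1*(-4))/5 = -(2 + 4)/5 = -⅕*6 = -6/5 ≈ -1.2000)
m = 40 (m = (8 - 3)*8 = 5*8 = 40)
(-10*m)*((-4 + 18)*(24 + (-6 + M))) = (-10*40)*((-4 + 18)*(24 + (-6 - 6/5))) = -5600*(24 - 36/5) = -5600*84/5 = -400*1176/5 = -94080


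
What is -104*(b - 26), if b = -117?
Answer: 14872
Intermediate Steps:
-104*(b - 26) = -104*(-117 - 26) = -104*(-143) = 14872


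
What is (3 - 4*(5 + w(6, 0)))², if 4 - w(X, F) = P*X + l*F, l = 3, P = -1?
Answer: 3249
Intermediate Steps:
w(X, F) = 4 + X - 3*F (w(X, F) = 4 - (-X + 3*F) = 4 + (X - 3*F) = 4 + X - 3*F)
(3 - 4*(5 + w(6, 0)))² = (3 - 4*(5 + (4 + 6 - 3*0)))² = (3 - 4*(5 + (4 + 6 + 0)))² = (3 - 4*(5 + 10))² = (3 - 4*15)² = (3 - 60)² = (-57)² = 3249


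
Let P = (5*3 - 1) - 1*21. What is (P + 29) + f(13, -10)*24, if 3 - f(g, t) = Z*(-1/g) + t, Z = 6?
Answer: 4486/13 ≈ 345.08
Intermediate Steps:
f(g, t) = 3 - t + 6/g (f(g, t) = 3 - (6*(-1/g) + t) = 3 - (-6/g + t) = 3 - (t - 6/g) = 3 + (-t + 6/g) = 3 - t + 6/g)
P = -7 (P = (15 - 1) - 21 = 14 - 21 = -7)
(P + 29) + f(13, -10)*24 = (-7 + 29) + (3 - 1*(-10) + 6/13)*24 = 22 + (3 + 10 + 6*(1/13))*24 = 22 + (3 + 10 + 6/13)*24 = 22 + (175/13)*24 = 22 + 4200/13 = 4486/13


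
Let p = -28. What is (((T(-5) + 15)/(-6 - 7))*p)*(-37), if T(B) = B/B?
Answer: -16576/13 ≈ -1275.1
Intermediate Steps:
T(B) = 1
(((T(-5) + 15)/(-6 - 7))*p)*(-37) = (((1 + 15)/(-6 - 7))*(-28))*(-37) = ((16/(-13))*(-28))*(-37) = ((16*(-1/13))*(-28))*(-37) = -16/13*(-28)*(-37) = (448/13)*(-37) = -16576/13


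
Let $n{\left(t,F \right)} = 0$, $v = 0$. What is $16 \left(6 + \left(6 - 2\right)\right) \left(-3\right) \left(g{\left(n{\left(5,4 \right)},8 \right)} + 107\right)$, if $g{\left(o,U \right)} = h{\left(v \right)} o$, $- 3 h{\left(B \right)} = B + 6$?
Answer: $-51360$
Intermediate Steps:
$h{\left(B \right)} = -2 - \frac{B}{3}$ ($h{\left(B \right)} = - \frac{B + 6}{3} = - \frac{6 + B}{3} = -2 - \frac{B}{3}$)
$g{\left(o,U \right)} = - 2 o$ ($g{\left(o,U \right)} = \left(-2 - 0\right) o = \left(-2 + 0\right) o = - 2 o$)
$16 \left(6 + \left(6 - 2\right)\right) \left(-3\right) \left(g{\left(n{\left(5,4 \right)},8 \right)} + 107\right) = 16 \left(6 + \left(6 - 2\right)\right) \left(-3\right) \left(\left(-2\right) 0 + 107\right) = 16 \left(6 + 4\right) \left(-3\right) \left(0 + 107\right) = 16 \cdot 10 \left(-3\right) 107 = 16 \left(-30\right) 107 = \left(-480\right) 107 = -51360$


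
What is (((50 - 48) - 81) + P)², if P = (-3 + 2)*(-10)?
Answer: 4761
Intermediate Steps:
P = 10 (P = -1*(-10) = 10)
(((50 - 48) - 81) + P)² = (((50 - 48) - 81) + 10)² = ((2 - 81) + 10)² = (-79 + 10)² = (-69)² = 4761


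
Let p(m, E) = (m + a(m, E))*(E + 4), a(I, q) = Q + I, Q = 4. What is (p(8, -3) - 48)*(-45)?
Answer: 1260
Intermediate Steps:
a(I, q) = 4 + I
p(m, E) = (4 + E)*(4 + 2*m) (p(m, E) = (m + (4 + m))*(E + 4) = (4 + 2*m)*(4 + E) = (4 + E)*(4 + 2*m))
(p(8, -3) - 48)*(-45) = ((16 + 8*8 - 3*8 - 3*(4 + 8)) - 48)*(-45) = ((16 + 64 - 24 - 3*12) - 48)*(-45) = ((16 + 64 - 24 - 36) - 48)*(-45) = (20 - 48)*(-45) = -28*(-45) = 1260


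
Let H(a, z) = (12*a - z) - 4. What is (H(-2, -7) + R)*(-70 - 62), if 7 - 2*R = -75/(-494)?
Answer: 573045/247 ≈ 2320.0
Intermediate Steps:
R = 3383/988 (R = 7/2 - (-75)/(2*(-494)) = 7/2 - (-75)*(-1)/(2*494) = 7/2 - 1/2*75/494 = 7/2 - 75/988 = 3383/988 ≈ 3.4241)
H(a, z) = -4 - z + 12*a (H(a, z) = (-z + 12*a) - 4 = -4 - z + 12*a)
(H(-2, -7) + R)*(-70 - 62) = ((-4 - 1*(-7) + 12*(-2)) + 3383/988)*(-70 - 62) = ((-4 + 7 - 24) + 3383/988)*(-132) = (-21 + 3383/988)*(-132) = -17365/988*(-132) = 573045/247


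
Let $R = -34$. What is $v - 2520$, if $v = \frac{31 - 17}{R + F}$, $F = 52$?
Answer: $- \frac{22673}{9} \approx -2519.2$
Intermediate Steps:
$v = \frac{7}{9}$ ($v = \frac{31 - 17}{-34 + 52} = \frac{14}{18} = 14 \cdot \frac{1}{18} = \frac{7}{9} \approx 0.77778$)
$v - 2520 = \frac{7}{9} - 2520 = - \frac{22673}{9}$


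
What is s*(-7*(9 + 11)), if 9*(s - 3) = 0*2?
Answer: -420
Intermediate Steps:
s = 3 (s = 3 + (0*2)/9 = 3 + (1/9)*0 = 3 + 0 = 3)
s*(-7*(9 + 11)) = 3*(-7*(9 + 11)) = 3*(-7*20) = 3*(-140) = -420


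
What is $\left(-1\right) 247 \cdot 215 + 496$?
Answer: $-52609$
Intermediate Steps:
$\left(-1\right) 247 \cdot 215 + 496 = \left(-247\right) 215 + 496 = -53105 + 496 = -52609$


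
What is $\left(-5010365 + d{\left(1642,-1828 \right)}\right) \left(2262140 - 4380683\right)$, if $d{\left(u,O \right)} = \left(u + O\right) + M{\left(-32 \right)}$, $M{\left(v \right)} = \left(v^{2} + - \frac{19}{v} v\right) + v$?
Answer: $10613006404854$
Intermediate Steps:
$M{\left(v \right)} = -19 + v + v^{2}$ ($M{\left(v \right)} = \left(v^{2} - 19\right) + v = \left(-19 + v^{2}\right) + v = -19 + v + v^{2}$)
$d{\left(u,O \right)} = 973 + O + u$ ($d{\left(u,O \right)} = \left(u + O\right) - \left(51 - 1024\right) = \left(O + u\right) - -973 = \left(O + u\right) + 973 = 973 + O + u$)
$\left(-5010365 + d{\left(1642,-1828 \right)}\right) \left(2262140 - 4380683\right) = \left(-5010365 + \left(973 - 1828 + 1642\right)\right) \left(2262140 - 4380683\right) = \left(-5010365 + 787\right) \left(-2118543\right) = \left(-5009578\right) \left(-2118543\right) = 10613006404854$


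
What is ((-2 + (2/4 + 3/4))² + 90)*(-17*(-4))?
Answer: 24633/4 ≈ 6158.3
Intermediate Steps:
((-2 + (2/4 + 3/4))² + 90)*(-17*(-4)) = ((-2 + (2*(¼) + 3*(¼)))² + 90)*68 = ((-2 + (½ + ¾))² + 90)*68 = ((-2 + 5/4)² + 90)*68 = ((-¾)² + 90)*68 = (9/16 + 90)*68 = (1449/16)*68 = 24633/4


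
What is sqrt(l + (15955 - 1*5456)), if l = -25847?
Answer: 2*I*sqrt(3837) ≈ 123.89*I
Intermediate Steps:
sqrt(l + (15955 - 1*5456)) = sqrt(-25847 + (15955 - 1*5456)) = sqrt(-25847 + (15955 - 5456)) = sqrt(-25847 + 10499) = sqrt(-15348) = 2*I*sqrt(3837)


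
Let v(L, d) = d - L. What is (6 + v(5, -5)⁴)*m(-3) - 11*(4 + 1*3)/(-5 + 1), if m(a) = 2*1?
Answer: 80125/4 ≈ 20031.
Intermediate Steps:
m(a) = 2
(6 + v(5, -5)⁴)*m(-3) - 11*(4 + 1*3)/(-5 + 1) = (6 + (-5 - 1*5)⁴)*2 - 11*(4 + 1*3)/(-5 + 1) = (6 + (-5 - 5)⁴)*2 - 11*(4 + 3)/(-4) = (6 + (-10)⁴)*2 - 77*(-1)/4 = (6 + 10000)*2 - 11*(-7/4) = 10006*2 + 77/4 = 20012 + 77/4 = 80125/4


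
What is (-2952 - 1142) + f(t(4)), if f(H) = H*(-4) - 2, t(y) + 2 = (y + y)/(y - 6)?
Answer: -4072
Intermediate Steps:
t(y) = -2 + 2*y/(-6 + y) (t(y) = -2 + (y + y)/(y - 6) = -2 + (2*y)/(-6 + y) = -2 + 2*y/(-6 + y))
f(H) = -2 - 4*H (f(H) = -4*H - 2 = -2 - 4*H)
(-2952 - 1142) + f(t(4)) = (-2952 - 1142) + (-2 - 48/(-6 + 4)) = -4094 + (-2 - 48/(-2)) = -4094 + (-2 - 48*(-1)/2) = -4094 + (-2 - 4*(-6)) = -4094 + (-2 + 24) = -4094 + 22 = -4072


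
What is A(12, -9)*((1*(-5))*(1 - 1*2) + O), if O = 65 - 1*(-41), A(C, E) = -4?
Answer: -444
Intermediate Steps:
O = 106 (O = 65 + 41 = 106)
A(12, -9)*((1*(-5))*(1 - 1*2) + O) = -4*((1*(-5))*(1 - 1*2) + 106) = -4*(-5*(1 - 2) + 106) = -4*(-5*(-1) + 106) = -4*(5 + 106) = -4*111 = -444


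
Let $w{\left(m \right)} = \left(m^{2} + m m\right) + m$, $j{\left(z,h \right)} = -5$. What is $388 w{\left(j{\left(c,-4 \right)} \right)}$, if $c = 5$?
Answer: $17460$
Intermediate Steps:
$w{\left(m \right)} = m + 2 m^{2}$ ($w{\left(m \right)} = \left(m^{2} + m^{2}\right) + m = 2 m^{2} + m = m + 2 m^{2}$)
$388 w{\left(j{\left(c,-4 \right)} \right)} = 388 \left(- 5 \left(1 + 2 \left(-5\right)\right)\right) = 388 \left(- 5 \left(1 - 10\right)\right) = 388 \left(\left(-5\right) \left(-9\right)\right) = 388 \cdot 45 = 17460$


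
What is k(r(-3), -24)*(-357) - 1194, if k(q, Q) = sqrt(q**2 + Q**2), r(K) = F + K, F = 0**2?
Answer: -1194 - 1071*sqrt(65) ≈ -9828.7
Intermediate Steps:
F = 0
r(K) = K (r(K) = 0 + K = K)
k(q, Q) = sqrt(Q**2 + q**2)
k(r(-3), -24)*(-357) - 1194 = sqrt((-24)**2 + (-3)**2)*(-357) - 1194 = sqrt(576 + 9)*(-357) - 1194 = sqrt(585)*(-357) - 1194 = (3*sqrt(65))*(-357) - 1194 = -1071*sqrt(65) - 1194 = -1194 - 1071*sqrt(65)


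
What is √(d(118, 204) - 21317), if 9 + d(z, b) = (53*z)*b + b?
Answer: 7*√25606 ≈ 1120.1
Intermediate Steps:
d(z, b) = -9 + b + 53*b*z (d(z, b) = -9 + ((53*z)*b + b) = -9 + (53*b*z + b) = -9 + (b + 53*b*z) = -9 + b + 53*b*z)
√(d(118, 204) - 21317) = √((-9 + 204 + 53*204*118) - 21317) = √((-9 + 204 + 1275816) - 21317) = √(1276011 - 21317) = √1254694 = 7*√25606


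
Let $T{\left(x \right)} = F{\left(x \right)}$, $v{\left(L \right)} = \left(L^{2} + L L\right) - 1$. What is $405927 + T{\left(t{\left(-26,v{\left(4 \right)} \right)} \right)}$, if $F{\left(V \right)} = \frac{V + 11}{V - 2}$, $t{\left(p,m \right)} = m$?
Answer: $\frac{11771925}{29} \approx 4.0593 \cdot 10^{5}$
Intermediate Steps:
$v{\left(L \right)} = -1 + 2 L^{2}$ ($v{\left(L \right)} = \left(L^{2} + L^{2}\right) - 1 = 2 L^{2} - 1 = -1 + 2 L^{2}$)
$F{\left(V \right)} = \frac{11 + V}{-2 + V}$
$T{\left(x \right)} = \frac{11 + x}{-2 + x}$
$405927 + T{\left(t{\left(-26,v{\left(4 \right)} \right)} \right)} = 405927 + \frac{11 - \left(1 - 2 \cdot 4^{2}\right)}{-2 - \left(1 - 2 \cdot 4^{2}\right)} = 405927 + \frac{11 + \left(-1 + 2 \cdot 16\right)}{-2 + \left(-1 + 2 \cdot 16\right)} = 405927 + \frac{11 + \left(-1 + 32\right)}{-2 + \left(-1 + 32\right)} = 405927 + \frac{11 + 31}{-2 + 31} = 405927 + \frac{1}{29} \cdot 42 = 405927 + \frac{42}{29} = \frac{11771925}{29}$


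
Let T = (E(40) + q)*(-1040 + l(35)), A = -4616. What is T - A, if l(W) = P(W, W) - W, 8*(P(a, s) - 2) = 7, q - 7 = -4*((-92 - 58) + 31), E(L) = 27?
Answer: -2168671/4 ≈ -5.4217e+5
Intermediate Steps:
q = 483 (q = 7 - 4*((-92 - 58) + 31) = 7 - 4*(-150 + 31) = 7 - 4*(-119) = 7 + 476 = 483)
P(a, s) = 23/8 (P(a, s) = 2 + (⅛)*7 = 2 + 7/8 = 23/8)
l(W) = 23/8 - W
T = -2187135/4 (T = (27 + 483)*(-1040 + (23/8 - 1*35)) = 510*(-1040 + (23/8 - 35)) = 510*(-1040 - 257/8) = 510*(-8577/8) = -2187135/4 ≈ -5.4678e+5)
T - A = -2187135/4 - 1*(-4616) = -2187135/4 + 4616 = -2168671/4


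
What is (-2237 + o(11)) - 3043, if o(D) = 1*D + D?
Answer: -5258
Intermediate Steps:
o(D) = 2*D (o(D) = D + D = 2*D)
(-2237 + o(11)) - 3043 = (-2237 + 2*11) - 3043 = (-2237 + 22) - 3043 = -2215 - 3043 = -5258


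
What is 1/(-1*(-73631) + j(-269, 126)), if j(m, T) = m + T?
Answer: 1/73488 ≈ 1.3608e-5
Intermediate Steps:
j(m, T) = T + m
1/(-1*(-73631) + j(-269, 126)) = 1/(-1*(-73631) + (126 - 269)) = 1/(73631 - 143) = 1/73488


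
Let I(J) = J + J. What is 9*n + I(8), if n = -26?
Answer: -218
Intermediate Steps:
I(J) = 2*J
9*n + I(8) = 9*(-26) + 2*8 = -234 + 16 = -218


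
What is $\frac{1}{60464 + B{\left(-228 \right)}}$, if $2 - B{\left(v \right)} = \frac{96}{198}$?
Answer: $\frac{33}{1995362} \approx 1.6538 \cdot 10^{-5}$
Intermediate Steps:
$B{\left(v \right)} = \frac{50}{33}$ ($B{\left(v \right)} = 2 - \frac{96}{198} = 2 - 96 \cdot \frac{1}{198} = 2 - \frac{16}{33} = \frac{50}{33}$)
$\frac{1}{60464 + B{\left(-228 \right)}} = \frac{1}{60464 + \frac{50}{33}} = \frac{1}{\frac{1995362}{33}} = \frac{33}{1995362}$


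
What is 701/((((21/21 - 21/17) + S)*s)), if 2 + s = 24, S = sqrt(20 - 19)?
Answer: 11917/286 ≈ 41.668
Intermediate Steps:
S = 1 (S = sqrt(1) = 1)
s = 22 (s = -2 + 24 = 22)
701/((((21/21 - 21/17) + S)*s)) = 701/((((21/21 - 21/17) + 1)*22)) = 701/((((21*(1/21) - 21*1/17) + 1)*22)) = 701/((((1 - 21/17) + 1)*22)) = 701/(((-4/17 + 1)*22)) = 701/(((13/17)*22)) = 701/(286/17) = 701*(17/286) = 11917/286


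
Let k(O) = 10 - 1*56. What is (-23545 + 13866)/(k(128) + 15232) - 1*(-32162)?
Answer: 488402453/15186 ≈ 32161.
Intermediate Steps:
k(O) = -46 (k(O) = 10 - 56 = -46)
(-23545 + 13866)/(k(128) + 15232) - 1*(-32162) = (-23545 + 13866)/(-46 + 15232) - 1*(-32162) = -9679/15186 + 32162 = 488402453/15186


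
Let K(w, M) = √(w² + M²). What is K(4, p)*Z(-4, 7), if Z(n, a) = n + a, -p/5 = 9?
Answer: 3*√2041 ≈ 135.53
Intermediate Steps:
p = -45 (p = -5*9 = -45)
Z(n, a) = a + n
K(w, M) = √(M² + w²)
K(4, p)*Z(-4, 7) = √((-45)² + 4²)*(7 - 4) = √(2025 + 16)*3 = √2041*3 = 3*√2041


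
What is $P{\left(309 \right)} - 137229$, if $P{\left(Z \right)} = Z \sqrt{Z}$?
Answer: $-137229 + 309 \sqrt{309} \approx -1.318 \cdot 10^{5}$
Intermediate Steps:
$P{\left(Z \right)} = Z^{\frac{3}{2}}$
$P{\left(309 \right)} - 137229 = 309^{\frac{3}{2}} - 137229 = 309 \sqrt{309} - 137229 = -137229 + 309 \sqrt{309}$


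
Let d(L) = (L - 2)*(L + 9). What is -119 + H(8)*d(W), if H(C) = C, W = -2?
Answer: -343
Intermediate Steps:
d(L) = (-2 + L)*(9 + L)
-119 + H(8)*d(W) = -119 + 8*(-18 + (-2)² + 7*(-2)) = -119 + 8*(-18 + 4 - 14) = -119 + 8*(-28) = -119 - 224 = -343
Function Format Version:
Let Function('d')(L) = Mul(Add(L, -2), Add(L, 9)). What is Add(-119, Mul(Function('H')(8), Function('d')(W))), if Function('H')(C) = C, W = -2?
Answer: -343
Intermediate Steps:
Function('d')(L) = Mul(Add(-2, L), Add(9, L))
Add(-119, Mul(Function('H')(8), Function('d')(W))) = Add(-119, Mul(8, Add(-18, Pow(-2, 2), Mul(7, -2)))) = Add(-119, Mul(8, Add(-18, 4, -14))) = Add(-119, Mul(8, -28)) = Add(-119, -224) = -343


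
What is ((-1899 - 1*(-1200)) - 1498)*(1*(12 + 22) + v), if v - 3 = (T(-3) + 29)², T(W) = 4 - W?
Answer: -2928601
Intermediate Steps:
v = 1299 (v = 3 + ((4 - 1*(-3)) + 29)² = 3 + ((4 + 3) + 29)² = 3 + (7 + 29)² = 3 + 36² = 3 + 1296 = 1299)
((-1899 - 1*(-1200)) - 1498)*(1*(12 + 22) + v) = ((-1899 - 1*(-1200)) - 1498)*(1*(12 + 22) + 1299) = ((-1899 + 1200) - 1498)*(1*34 + 1299) = (-699 - 1498)*(34 + 1299) = -2197*1333 = -2928601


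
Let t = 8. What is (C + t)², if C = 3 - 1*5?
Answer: 36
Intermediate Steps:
C = -2 (C = 3 - 5 = -2)
(C + t)² = (-2 + 8)² = 6² = 36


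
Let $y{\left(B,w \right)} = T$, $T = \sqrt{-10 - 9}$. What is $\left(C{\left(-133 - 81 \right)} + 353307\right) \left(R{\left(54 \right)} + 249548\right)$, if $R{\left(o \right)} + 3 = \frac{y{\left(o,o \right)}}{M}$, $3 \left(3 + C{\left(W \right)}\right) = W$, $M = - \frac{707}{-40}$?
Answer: $\frac{264442337410}{3} + \frac{42387920 i \sqrt{19}}{2121} \approx 8.8147 \cdot 10^{10} + 87112.0 i$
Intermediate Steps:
$T = i \sqrt{19}$ ($T = \sqrt{-19} = i \sqrt{19} \approx 4.3589 i$)
$y{\left(B,w \right)} = i \sqrt{19}$
$M = \frac{707}{40}$ ($M = \left(-707\right) \left(- \frac{1}{40}\right) = \frac{707}{40} \approx 17.675$)
$C{\left(W \right)} = -3 + \frac{W}{3}$
$R{\left(o \right)} = -3 + \frac{40 i \sqrt{19}}{707}$ ($R{\left(o \right)} = -3 + \frac{i \sqrt{19}}{\frac{707}{40}} = -3 + i \sqrt{19} \cdot \frac{40}{707} = -3 + \frac{40 i \sqrt{19}}{707}$)
$\left(C{\left(-133 - 81 \right)} + 353307\right) \left(R{\left(54 \right)} + 249548\right) = \left(\left(-3 + \frac{-133 - 81}{3}\right) + 353307\right) \left(\left(-3 + \frac{40 i \sqrt{19}}{707}\right) + 249548\right) = \left(\left(-3 + \frac{-133 - 81}{3}\right) + 353307\right) \left(249545 + \frac{40 i \sqrt{19}}{707}\right) = \left(\left(-3 + \frac{1}{3} \left(-214\right)\right) + 353307\right) \left(249545 + \frac{40 i \sqrt{19}}{707}\right) = \left(\left(-3 - \frac{214}{3}\right) + 353307\right) \left(249545 + \frac{40 i \sqrt{19}}{707}\right) = \left(- \frac{223}{3} + 353307\right) \left(249545 + \frac{40 i \sqrt{19}}{707}\right) = \frac{1059698 \left(249545 + \frac{40 i \sqrt{19}}{707}\right)}{3} = \frac{264442337410}{3} + \frac{42387920 i \sqrt{19}}{2121}$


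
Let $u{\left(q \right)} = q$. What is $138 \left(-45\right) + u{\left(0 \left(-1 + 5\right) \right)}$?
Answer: $-6210$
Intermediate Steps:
$138 \left(-45\right) + u{\left(0 \left(-1 + 5\right) \right)} = 138 \left(-45\right) + 0 \left(-1 + 5\right) = -6210 + 0 \cdot 4 = -6210 + 0 = -6210$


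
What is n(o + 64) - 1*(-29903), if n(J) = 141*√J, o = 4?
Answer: 29903 + 282*√17 ≈ 31066.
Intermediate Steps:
n(o + 64) - 1*(-29903) = 141*√(4 + 64) - 1*(-29903) = 141*√68 + 29903 = 141*(2*√17) + 29903 = 282*√17 + 29903 = 29903 + 282*√17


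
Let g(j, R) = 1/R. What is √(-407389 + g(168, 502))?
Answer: 3*I*√11407073006/502 ≈ 638.27*I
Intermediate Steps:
√(-407389 + g(168, 502)) = √(-407389 + 1/502) = √(-204509277/502) = 3*I*√11407073006/502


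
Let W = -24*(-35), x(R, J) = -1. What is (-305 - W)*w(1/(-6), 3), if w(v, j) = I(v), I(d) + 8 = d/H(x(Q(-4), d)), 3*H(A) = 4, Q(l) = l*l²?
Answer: 74425/8 ≈ 9303.1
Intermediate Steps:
Q(l) = l³
H(A) = 4/3 (H(A) = (⅓)*4 = 4/3)
I(d) = -8 + 3*d/4 (I(d) = -8 + d/(4/3) = -8 + d*(¾) = -8 + 3*d/4)
W = 840
w(v, j) = -8 + 3*v/4
(-305 - W)*w(1/(-6), 3) = (-305 - 1*840)*(-8 + 3*(1/(-6))/4) = (-305 - 840)*(-8 + 3*(1*(-⅙))/4) = -1145*(-8 + (¾)*(-⅙)) = -1145*(-8 - ⅛) = -1145*(-65/8) = 74425/8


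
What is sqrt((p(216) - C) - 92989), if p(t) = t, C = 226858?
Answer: I*sqrt(319631) ≈ 565.36*I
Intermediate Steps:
sqrt((p(216) - C) - 92989) = sqrt((216 - 1*226858) - 92989) = sqrt((216 - 226858) - 92989) = sqrt(-226642 - 92989) = sqrt(-319631) = I*sqrt(319631)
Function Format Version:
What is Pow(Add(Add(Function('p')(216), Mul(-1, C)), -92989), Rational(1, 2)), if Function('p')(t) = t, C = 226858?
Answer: Mul(I, Pow(319631, Rational(1, 2))) ≈ Mul(565.36, I)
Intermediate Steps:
Pow(Add(Add(Function('p')(216), Mul(-1, C)), -92989), Rational(1, 2)) = Pow(Add(Add(216, Mul(-1, 226858)), -92989), Rational(1, 2)) = Pow(Add(Add(216, -226858), -92989), Rational(1, 2)) = Pow(Add(-226642, -92989), Rational(1, 2)) = Pow(-319631, Rational(1, 2)) = Mul(I, Pow(319631, Rational(1, 2)))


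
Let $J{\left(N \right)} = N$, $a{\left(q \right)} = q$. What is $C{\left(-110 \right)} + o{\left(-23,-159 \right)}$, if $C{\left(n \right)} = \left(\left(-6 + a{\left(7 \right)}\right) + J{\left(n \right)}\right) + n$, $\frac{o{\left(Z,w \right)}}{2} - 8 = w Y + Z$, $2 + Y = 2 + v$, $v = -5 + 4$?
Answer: $69$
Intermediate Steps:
$v = -1$
$Y = -1$ ($Y = -2 + \left(2 - 1\right) = -2 + 1 = -1$)
$o{\left(Z,w \right)} = 16 - 2 w + 2 Z$ ($o{\left(Z,w \right)} = 16 + 2 \left(w \left(-1\right) + Z\right) = 16 + 2 \left(- w + Z\right) = 16 + 2 \left(Z - w\right) = 16 + \left(- 2 w + 2 Z\right) = 16 - 2 w + 2 Z$)
$C{\left(n \right)} = 1 + 2 n$ ($C{\left(n \right)} = \left(\left(-6 + 7\right) + n\right) + n = \left(1 + n\right) + n = 1 + 2 n$)
$C{\left(-110 \right)} + o{\left(-23,-159 \right)} = \left(1 + 2 \left(-110\right)\right) + \left(16 - -318 + 2 \left(-23\right)\right) = \left(1 - 220\right) + \left(16 + 318 - 46\right) = -219 + 288 = 69$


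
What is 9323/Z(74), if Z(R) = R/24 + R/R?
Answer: 111876/49 ≈ 2283.2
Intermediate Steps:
Z(R) = 1 + R/24 (Z(R) = R*(1/24) + 1 = R/24 + 1 = 1 + R/24)
9323/Z(74) = 9323/(1 + (1/24)*74) = 9323/(1 + 37/12) = 9323/(49/12) = 9323*(12/49) = 111876/49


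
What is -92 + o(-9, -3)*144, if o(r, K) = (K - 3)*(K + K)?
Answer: 5092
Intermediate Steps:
o(r, K) = 2*K*(-3 + K) (o(r, K) = (-3 + K)*(2*K) = 2*K*(-3 + K))
-92 + o(-9, -3)*144 = -92 + (2*(-3)*(-3 - 3))*144 = -92 + (2*(-3)*(-6))*144 = -92 + 36*144 = -92 + 5184 = 5092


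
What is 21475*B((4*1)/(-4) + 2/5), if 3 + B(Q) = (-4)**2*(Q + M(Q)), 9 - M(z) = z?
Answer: 3027975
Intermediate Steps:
M(z) = 9 - z
B(Q) = 141 (B(Q) = -3 + (-4)**2*(Q + (9 - Q)) = -3 + 16*9 = -3 + 144 = 141)
21475*B((4*1)/(-4) + 2/5) = 21475*141 = 3027975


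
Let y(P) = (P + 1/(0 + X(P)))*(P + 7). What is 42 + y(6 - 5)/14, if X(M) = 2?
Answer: 300/7 ≈ 42.857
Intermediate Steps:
y(P) = (½ + P)*(7 + P) (y(P) = (P + 1/(0 + 2))*(P + 7) = (P + 1/2)*(7 + P) = (P + ½)*(7 + P) = (½ + P)*(7 + P))
42 + y(6 - 5)/14 = 42 + (7/2 + (6 - 5)/2 + (6 - 5)*(7 + (6 - 5)))/14 = 42 + (7/2 + (½)*1 + 1*(7 + 1))*(1/14) = 42 + (7/2 + ½ + 1*8)*(1/14) = 42 + (7/2 + ½ + 8)*(1/14) = 42 + 12*(1/14) = 42 + 6/7 = 300/7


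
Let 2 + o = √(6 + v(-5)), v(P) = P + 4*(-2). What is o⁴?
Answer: (2 - I*√7)⁴ ≈ -103.0 + 63.498*I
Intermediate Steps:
v(P) = -8 + P (v(P) = P - 8 = -8 + P)
o = -2 + I*√7 (o = -2 + √(6 + (-8 - 5)) = -2 + √(6 - 13) = -2 + √(-7) = -2 + I*√7 ≈ -2.0 + 2.6458*I)
o⁴ = (-2 + I*√7)⁴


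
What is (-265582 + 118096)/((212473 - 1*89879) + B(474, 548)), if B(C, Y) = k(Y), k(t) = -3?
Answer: -147486/122591 ≈ -1.2031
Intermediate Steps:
B(C, Y) = -3
(-265582 + 118096)/((212473 - 1*89879) + B(474, 548)) = (-265582 + 118096)/((212473 - 1*89879) - 3) = -147486/((212473 - 89879) - 3) = -147486/(122594 - 3) = -147486/122591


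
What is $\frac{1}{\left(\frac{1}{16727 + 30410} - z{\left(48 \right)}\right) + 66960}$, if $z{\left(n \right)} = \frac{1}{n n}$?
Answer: $\frac{108603648}{7272100225247} \approx 1.4934 \cdot 10^{-5}$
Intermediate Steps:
$z{\left(n \right)} = \frac{1}{n^{2}}$
$\frac{1}{\left(\frac{1}{16727 + 30410} - z{\left(48 \right)}\right) + 66960} = \frac{1}{\left(\frac{1}{16727 + 30410} - \frac{1}{2304}\right) + 66960} = \frac{1}{\left(\frac{1}{47137} - \frac{1}{2304}\right) + 66960} = \frac{1}{- \frac{44833}{108603648} + 66960} = \frac{1}{\frac{7272100225247}{108603648}} = \frac{108603648}{7272100225247}$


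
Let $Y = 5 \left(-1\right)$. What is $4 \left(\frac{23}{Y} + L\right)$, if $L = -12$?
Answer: $- \frac{332}{5} \approx -66.4$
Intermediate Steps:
$Y = -5$
$4 \left(\frac{23}{Y} + L\right) = 4 \left(\frac{23}{-5} - 12\right) = 4 \left(23 \left(- \frac{1}{5}\right) - 12\right) = 4 \left(- \frac{23}{5} - 12\right) = 4 \left(- \frac{83}{5}\right) = - \frac{332}{5}$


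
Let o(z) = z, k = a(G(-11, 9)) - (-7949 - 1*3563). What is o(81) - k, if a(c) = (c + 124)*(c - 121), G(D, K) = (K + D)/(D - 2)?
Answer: 603755/169 ≈ 3572.5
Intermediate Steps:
G(D, K) = (D + K)/(-2 + D)
a(c) = (-121 + c)*(124 + c) (a(c) = (124 + c)*(-121 + c) = (-121 + c)*(124 + c))
k = -590066/169 (k = (-15004 + ((-11 + 9)/(-2 - 11))**2 + 3*((-11 + 9)/(-2 - 11))) - (-7949 - 1*3563) = (-15004 + (-2/(-13))**2 + 3*(-2/(-13))) - (-7949 - 3563) = (-15004 + (-1/13*(-2))**2 + 3*(-1/13*(-2))) - 1*(-11512) = (-15004 + (2/13)**2 + 3*(2/13)) + 11512 = (-15004 + 4/169 + 6/13) + 11512 = -2535594/169 + 11512 = -590066/169 ≈ -3491.5)
o(81) - k = 81 - 1*(-590066/169) = 81 + 590066/169 = 603755/169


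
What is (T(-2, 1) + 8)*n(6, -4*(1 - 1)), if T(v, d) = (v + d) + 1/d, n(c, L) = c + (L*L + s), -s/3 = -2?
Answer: 96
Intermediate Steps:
s = 6 (s = -3*(-2) = 6)
n(c, L) = 6 + c + L² (n(c, L) = c + (L*L + 6) = c + (L² + 6) = c + (6 + L²) = 6 + c + L²)
T(v, d) = d + v + 1/d (T(v, d) = (d + v) + 1/d = d + v + 1/d)
(T(-2, 1) + 8)*n(6, -4*(1 - 1)) = ((1 - 2 + 1/1) + 8)*(6 + 6 + (-4*(1 - 1))²) = ((1 - 2 + 1) + 8)*(6 + 6 + (-4*0)²) = (0 + 8)*(6 + 6 + 0²) = 8*(6 + 6 + 0) = 8*12 = 96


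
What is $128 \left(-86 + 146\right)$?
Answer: $7680$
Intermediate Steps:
$128 \left(-86 + 146\right) = 128 \cdot 60 = 7680$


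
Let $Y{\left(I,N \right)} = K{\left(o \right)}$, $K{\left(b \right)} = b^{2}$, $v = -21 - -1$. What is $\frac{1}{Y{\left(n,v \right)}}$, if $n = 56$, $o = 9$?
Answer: $\frac{1}{81} \approx 0.012346$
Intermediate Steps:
$v = -20$ ($v = -21 + 1 = -20$)
$Y{\left(I,N \right)} = 81$ ($Y{\left(I,N \right)} = 9^{2} = 81$)
$\frac{1}{Y{\left(n,v \right)}} = \frac{1}{81}$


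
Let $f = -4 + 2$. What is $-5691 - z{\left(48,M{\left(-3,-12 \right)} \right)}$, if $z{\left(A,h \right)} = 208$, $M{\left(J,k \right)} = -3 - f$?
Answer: $-5899$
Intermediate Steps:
$f = -2$
$M{\left(J,k \right)} = -1$ ($M{\left(J,k \right)} = -3 - -2 = -3 + 2 = -1$)
$-5691 - z{\left(48,M{\left(-3,-12 \right)} \right)} = -5691 - 208 = -5899$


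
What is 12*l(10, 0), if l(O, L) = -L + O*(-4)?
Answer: -480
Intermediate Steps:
l(O, L) = -L - 4*O
12*l(10, 0) = 12*(-1*0 - 4*10) = 12*(0 - 40) = 12*(-40) = -480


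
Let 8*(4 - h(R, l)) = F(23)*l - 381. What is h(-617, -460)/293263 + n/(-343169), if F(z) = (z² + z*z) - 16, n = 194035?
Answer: -290596795763/805110163576 ≈ -0.36094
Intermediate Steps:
F(z) = -16 + 2*z² (F(z) = (z² + z²) - 16 = 2*z² - 16 = -16 + 2*z²)
h(R, l) = 413/8 - 521*l/4 (h(R, l) = 4 - ((-16 + 2*23²)*l - 381)/8 = 4 - ((-16 + 2*529)*l - 381)/8 = 4 - ((-16 + 1058)*l - 381)/8 = 4 - (1042*l - 381)/8 = 4 - (-381 + 1042*l)/8 = 4 + (381/8 - 521*l/4) = 413/8 - 521*l/4)
h(-617, -460)/293263 + n/(-343169) = (413/8 - 521/4*(-460))/293263 + 194035/(-343169) = (413/8 + 59915)*(1/293263) + 194035*(-1/343169) = (479733/8)*(1/293263) - 194035/343169 = 479733/2346104 - 194035/343169 = -290596795763/805110163576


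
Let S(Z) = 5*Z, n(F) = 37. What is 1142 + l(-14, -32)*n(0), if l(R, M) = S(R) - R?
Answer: -930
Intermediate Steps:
l(R, M) = 4*R (l(R, M) = 5*R - R = 4*R)
1142 + l(-14, -32)*n(0) = 1142 + (4*(-14))*37 = 1142 - 56*37 = 1142 - 2072 = -930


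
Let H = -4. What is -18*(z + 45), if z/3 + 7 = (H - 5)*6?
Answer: 2484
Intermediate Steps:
z = -183 (z = -21 + 3*((-4 - 5)*6) = -21 + 3*(-9*6) = -21 + 3*(-54) = -21 - 162 = -183)
-18*(z + 45) = -18*(-183 + 45) = -18*(-138) = 2484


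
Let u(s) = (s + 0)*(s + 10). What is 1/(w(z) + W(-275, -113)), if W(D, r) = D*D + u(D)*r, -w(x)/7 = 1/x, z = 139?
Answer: -139/1134135757 ≈ -1.2256e-7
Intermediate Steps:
u(s) = s*(10 + s)
w(x) = -7/x
W(D, r) = D² + D*r*(10 + D) (W(D, r) = D*D + (D*(10 + D))*r = D² + D*r*(10 + D))
1/(w(z) + W(-275, -113)) = 1/(-7/139 - 275*(-275 - 113*(10 - 275))) = 1/(-7*1/139 - 275*(-275 - 113*(-265))) = 1/(-7/139 - 275*(-275 + 29945)) = 1/(-7/139 - 275*29670) = 1/(-7/139 - 8159250) = 1/(-1134135757/139) = -139/1134135757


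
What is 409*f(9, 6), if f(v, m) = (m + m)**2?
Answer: 58896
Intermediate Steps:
f(v, m) = 4*m**2 (f(v, m) = (2*m)**2 = 4*m**2)
409*f(9, 6) = 409*(4*6**2) = 409*(4*36) = 409*144 = 58896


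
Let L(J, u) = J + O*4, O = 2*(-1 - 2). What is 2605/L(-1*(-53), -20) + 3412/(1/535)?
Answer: 52939785/29 ≈ 1.8255e+6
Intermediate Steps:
O = -6 (O = 2*(-3) = -6)
L(J, u) = -24 + J (L(J, u) = J - 6*4 = J - 24 = -24 + J)
2605/L(-1*(-53), -20) + 3412/(1/535) = 2605/(-24 - 1*(-53)) + 3412/(1/535) = 2605/(-24 + 53) + 3412/(1/535) = 2605/29 + 3412*535 = 2605*(1/29) + 1825420 = 2605/29 + 1825420 = 52939785/29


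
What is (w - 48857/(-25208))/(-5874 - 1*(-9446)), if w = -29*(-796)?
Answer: 581950329/90042976 ≈ 6.4630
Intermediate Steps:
w = 23084
(w - 48857/(-25208))/(-5874 - 1*(-9446)) = (23084 - 48857/(-25208))/(-5874 - 1*(-9446)) = (23084 - 48857*(-1/25208))/(-5874 + 9446) = (23084 + 48857/25208)/3572 = (581950329/25208)*(1/3572) = 581950329/90042976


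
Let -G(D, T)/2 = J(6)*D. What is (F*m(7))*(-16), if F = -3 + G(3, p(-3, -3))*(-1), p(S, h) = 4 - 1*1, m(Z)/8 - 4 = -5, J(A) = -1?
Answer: -1152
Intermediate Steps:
m(Z) = -8 (m(Z) = 32 + 8*(-5) = 32 - 40 = -8)
p(S, h) = 3 (p(S, h) = 4 - 1 = 3)
G(D, T) = 2*D (G(D, T) = -(-2)*D = 2*D)
F = -9 (F = -3 + (2*3)*(-1) = -3 + 6*(-1) = -3 - 6 = -9)
(F*m(7))*(-16) = -9*(-8)*(-16) = 72*(-16) = -1152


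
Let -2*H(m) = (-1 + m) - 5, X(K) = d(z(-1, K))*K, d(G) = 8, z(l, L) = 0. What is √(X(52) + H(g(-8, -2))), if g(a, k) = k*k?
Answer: √417 ≈ 20.421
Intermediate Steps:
X(K) = 8*K
g(a, k) = k²
H(m) = 3 - m/2 (H(m) = -((-1 + m) - 5)/2 = -(-6 + m)/2 = 3 - m/2)
√(X(52) + H(g(-8, -2))) = √(8*52 + (3 - ½*(-2)²)) = √(416 + (3 - ½*4)) = √(416 + (3 - 2)) = √(416 + 1) = √417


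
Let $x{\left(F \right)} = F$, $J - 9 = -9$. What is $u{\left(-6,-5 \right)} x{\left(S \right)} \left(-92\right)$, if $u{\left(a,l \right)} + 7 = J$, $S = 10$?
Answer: $6440$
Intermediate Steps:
$J = 0$ ($J = 9 - 9 = 0$)
$u{\left(a,l \right)} = -7$ ($u{\left(a,l \right)} = -7 + 0 = -7$)
$u{\left(-6,-5 \right)} x{\left(S \right)} \left(-92\right) = \left(-7\right) 10 \left(-92\right) = \left(-70\right) \left(-92\right) = 6440$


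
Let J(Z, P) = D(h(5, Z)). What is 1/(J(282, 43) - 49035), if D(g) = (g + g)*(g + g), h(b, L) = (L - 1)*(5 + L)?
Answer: 1/26015705401 ≈ 3.8438e-11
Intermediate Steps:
h(b, L) = (-1 + L)*(5 + L)
D(g) = 4*g² (D(g) = (2*g)*(2*g) = 4*g²)
J(Z, P) = 4*(-5 + Z² + 4*Z)²
1/(J(282, 43) - 49035) = 1/(4*(-5 + 282² + 4*282)² - 49035) = 1/(4*(-5 + 79524 + 1128)² - 49035) = 1/(4*80647² - 49035) = 1/(4*6503938609 - 49035) = 1/(26015754436 - 49035) = 1/26015705401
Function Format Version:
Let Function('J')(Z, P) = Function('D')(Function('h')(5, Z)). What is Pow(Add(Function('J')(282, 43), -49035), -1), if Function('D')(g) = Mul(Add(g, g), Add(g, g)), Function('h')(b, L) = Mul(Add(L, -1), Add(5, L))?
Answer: Rational(1, 26015705401) ≈ 3.8438e-11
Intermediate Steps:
Function('h')(b, L) = Mul(Add(-1, L), Add(5, L))
Function('D')(g) = Mul(4, Pow(g, 2)) (Function('D')(g) = Mul(Mul(2, g), Mul(2, g)) = Mul(4, Pow(g, 2)))
Function('J')(Z, P) = Mul(4, Pow(Add(-5, Pow(Z, 2), Mul(4, Z)), 2))
Pow(Add(Function('J')(282, 43), -49035), -1) = Pow(Add(Mul(4, Pow(Add(-5, Pow(282, 2), Mul(4, 282)), 2)), -49035), -1) = Pow(Add(Mul(4, Pow(Add(-5, 79524, 1128), 2)), -49035), -1) = Pow(Add(Mul(4, Pow(80647, 2)), -49035), -1) = Pow(Add(Mul(4, 6503938609), -49035), -1) = Pow(Add(26015754436, -49035), -1) = Pow(26015705401, -1) = Rational(1, 26015705401)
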